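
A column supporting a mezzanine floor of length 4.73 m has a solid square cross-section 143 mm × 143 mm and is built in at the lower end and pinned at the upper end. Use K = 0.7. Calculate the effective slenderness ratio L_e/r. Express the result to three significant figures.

I = a⁴/12 = 143⁴/12 = 3.485×10^7 mm⁴
A = 2.045×10^4 mm²;  r_min = √(I/A) = √(3.485×10^7/2.045×10^4) = 41.28 mm
L_e = K·L = 0.7 × 4.73 m = 3.311 m = 3311.0 mm
λ = L_e / r_min = 3311.0 / 41.28 = 80.2

λ ≈ 80.2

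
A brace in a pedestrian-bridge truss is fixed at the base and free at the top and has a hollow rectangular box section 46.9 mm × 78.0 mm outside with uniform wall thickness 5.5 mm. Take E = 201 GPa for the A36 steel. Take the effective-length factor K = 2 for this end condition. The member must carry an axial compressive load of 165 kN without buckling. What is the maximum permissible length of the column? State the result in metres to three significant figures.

Inner dimensions: h_i = 78.0 − 2×5.5 = 67.00 mm, b_i = 46.9 − 2×5.5 = 35.90 mm
Weak-axis I_min = (h_o·b_o³ − h_i·b_i³)/12 with b_o = 46.9, b_i = 35.90 mm (shorter outer/inner sides).
I_min = (78.0×46.9³ − 67.00×35.90³)/12 = 4.122×10^5 mm⁴
I = 4.122×10^-7 m⁴
At the buckling limit P_cr = P = 1.650×10^5 N
From P_cr = π²EI/(K·L)²:  L = (1/K)·√(π²EI/P_cr) = (1/2)·√(π²×2.01×10^11×4.122×10^-7/1.650×10^5)
L = 1.11 m

L_max ≈ 1.11 m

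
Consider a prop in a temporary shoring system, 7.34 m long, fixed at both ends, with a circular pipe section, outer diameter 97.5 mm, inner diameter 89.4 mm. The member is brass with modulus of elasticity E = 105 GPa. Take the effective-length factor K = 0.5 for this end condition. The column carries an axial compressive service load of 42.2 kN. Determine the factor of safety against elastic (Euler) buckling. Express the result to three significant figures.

n ≈ 2.37

d_o = 97.5 mm, d_i = 89.4 mm
I = π(d_o⁴ − d_i⁴)/64 = π(97.5⁴ − 89.40⁴)/64 = 1.300×10^6 mm⁴
I = 1.300×10^6 mm⁴ = 1.300×10^-6 m⁴
Effective length L_e = K·L = 0.5 × 7.34 = 3.670 m
P_cr = π²EI / L_e² = π² × 105×10⁹ × 1.300×10^-6 / 3.670² = 1.001×10^5 N
Factor of safety n = P_cr / P = 100.05 / 42.2 = 2.37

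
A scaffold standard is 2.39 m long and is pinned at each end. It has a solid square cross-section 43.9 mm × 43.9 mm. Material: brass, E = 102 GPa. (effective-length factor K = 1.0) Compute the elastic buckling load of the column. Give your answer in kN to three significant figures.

I = a⁴/12 = 43.9⁴/12 = 3.095×10^5 mm⁴
I = 3.095×10^5 mm⁴ = 3.095×10^-7 m⁴
Effective length L_e = K·L = 1 × 2.39 = 2.390 m
P_cr = π²EI / L_e² = π² × 102×10⁹ × 3.095×10^-7 / 2.390² = 5.455×10^4 N

P_cr ≈ 54.5 kN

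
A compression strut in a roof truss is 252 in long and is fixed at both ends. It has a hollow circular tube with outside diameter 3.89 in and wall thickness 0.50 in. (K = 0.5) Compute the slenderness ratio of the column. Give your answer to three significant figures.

λ ≈ 104

Inner diameter d_i = 3.89 − 2×0.50 = 2.890 in
I = π(d_o⁴ − d_i⁴)/64 = π(3.89⁴ − 2.890⁴)/64 = 7.816 in⁴
A = 5.325 in²;  r_min = √(I/A) = √(7.816/5.325) = 1.212 in
L_e = K·L = 0.5 × 252 = 126.0 in
λ = L_e / r_min = 126.00 / 1.212 = 104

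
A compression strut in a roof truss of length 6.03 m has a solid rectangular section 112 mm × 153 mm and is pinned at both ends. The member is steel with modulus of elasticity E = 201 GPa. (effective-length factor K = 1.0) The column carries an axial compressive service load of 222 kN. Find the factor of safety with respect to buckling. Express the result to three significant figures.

n ≈ 4.40

Buckling occurs about the weak axis: I_min = h·b³/12 with b = 112 mm (the shorter side).
I_min = 153×112³/12 = 1.791×10^7 mm⁴
I = 1.791×10^7 mm⁴ = 1.791×10^-5 m⁴
Effective length L_e = K·L = 1 × 6.03 = 6.030 m
P_cr = π²EI / L_e² = π² × 201×10⁹ × 1.791×10^-5 / 6.030² = 9.773×10^5 N
Factor of safety n = P_cr / P = 977.29 / 222 = 4.40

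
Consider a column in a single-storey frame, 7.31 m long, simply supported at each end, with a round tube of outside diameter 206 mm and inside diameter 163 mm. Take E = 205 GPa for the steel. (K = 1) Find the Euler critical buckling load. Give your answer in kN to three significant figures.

P_cr ≈ 2030 kN

d_o = 206 mm, d_i = 163 mm
I = π(d_o⁴ − d_i⁴)/64 = π(206⁴ − 163.0⁴)/64 = 5.375×10^7 mm⁴
I = 5.375×10^7 mm⁴ = 5.375×10^-5 m⁴
Effective length L_e = K·L = 1 × 7.31 = 7.310 m
P_cr = π²EI / L_e² = π² × 205×10⁹ × 5.375×10^-5 / 7.310² = 2.035×10^6 N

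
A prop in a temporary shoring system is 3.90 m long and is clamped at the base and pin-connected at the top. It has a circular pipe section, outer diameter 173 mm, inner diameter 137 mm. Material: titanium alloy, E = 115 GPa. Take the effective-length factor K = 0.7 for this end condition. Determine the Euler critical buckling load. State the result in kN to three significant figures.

P_cr ≈ 4060 kN

d_o = 173 mm, d_i = 137 mm
I = π(d_o⁴ − d_i⁴)/64 = π(173⁴ − 137.0⁴)/64 = 2.668×10^7 mm⁴
I = 2.668×10^7 mm⁴ = 2.668×10^-5 m⁴
Effective length L_e = K·L = 0.7 × 3.90 = 2.730 m
P_cr = π²EI / L_e² = π² × 115×10⁹ × 2.668×10^-5 / 2.730² = 4.063×10^6 N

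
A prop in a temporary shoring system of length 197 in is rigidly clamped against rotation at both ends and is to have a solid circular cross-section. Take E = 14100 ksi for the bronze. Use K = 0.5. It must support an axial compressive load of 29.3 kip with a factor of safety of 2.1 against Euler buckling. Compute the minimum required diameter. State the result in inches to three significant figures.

d ≈ 3.06 in

Required P_cr = n·P = 2.1 × 29.3 = 61.53 kip
L_e = K·L = 0.5 × 197 = 98.50 in
Required I = P_cr·L_e²/(π²E) = 6.153×10^4 × 98.50² / (π² × 1.41×10^7) = 4.290 in⁴
Solid circle: I = πd⁴/64  ⇒  d = (64I/π)^(1/4) = (64×4.290/π)^(1/4) = 3.06 in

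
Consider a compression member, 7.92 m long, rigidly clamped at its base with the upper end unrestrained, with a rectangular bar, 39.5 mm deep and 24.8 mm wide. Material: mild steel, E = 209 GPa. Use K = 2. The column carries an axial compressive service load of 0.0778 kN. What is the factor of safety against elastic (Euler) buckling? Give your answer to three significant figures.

Buckling occurs about the weak axis: I_min = h·b³/12 with b = 24.8 mm (the shorter side).
I_min = 39.5×24.8³/12 = 5.021×10^4 mm⁴
I = 5.021×10^4 mm⁴ = 5.021×10^-8 m⁴
Effective length L_e = K·L = 2 × 7.92 = 15.84 m
P_cr = π²EI / L_e² = π² × 209×10⁹ × 5.021×10^-8 / 15.84² = 412.8 N
Factor of safety n = P_cr / P = 0.41277 / 0.0778 = 5.31

n ≈ 5.31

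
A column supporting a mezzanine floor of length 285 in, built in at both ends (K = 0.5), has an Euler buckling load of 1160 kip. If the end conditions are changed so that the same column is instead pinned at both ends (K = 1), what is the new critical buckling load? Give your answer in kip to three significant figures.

P_cr ≈ 290 kip

P_cr ∝ 1/K², so P_cr,new = P_cr,old × (K_old/K_new)² = 1160 × (0.5/1)²
= 1160 × 0.2500 = 290 kip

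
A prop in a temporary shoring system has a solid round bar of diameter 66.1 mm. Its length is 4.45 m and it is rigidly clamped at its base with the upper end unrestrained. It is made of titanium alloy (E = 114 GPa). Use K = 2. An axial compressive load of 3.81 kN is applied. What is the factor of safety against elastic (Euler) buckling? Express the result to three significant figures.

I = πd⁴/64 = π×66.1⁴/64 = 9.371×10^5 mm⁴
I = 9.371×10^5 mm⁴ = 9.371×10^-7 m⁴
Effective length L_e = K·L = 2 × 4.45 = 8.900 m
P_cr = π²EI / L_e² = π² × 114×10⁹ × 9.371×10^-7 / 8.900² = 1.331×10^4 N
Factor of safety n = P_cr / P = 13.311 / 3.81 = 3.49

n ≈ 3.49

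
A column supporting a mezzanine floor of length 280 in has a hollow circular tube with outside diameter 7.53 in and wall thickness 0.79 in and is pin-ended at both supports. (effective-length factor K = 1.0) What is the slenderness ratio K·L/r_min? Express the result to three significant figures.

Inner diameter d_i = 7.53 − 2×0.79 = 5.950 in
I = π(d_o⁴ − d_i⁴)/64 = π(7.53⁴ − 5.950⁴)/64 = 96.29 in⁴
A = 16.73 in²;  r_min = √(I/A) = √(96.29/16.73) = 2.399 in
L_e = K·L = 1 × 280 = 280.0 in
λ = L_e / r_min = 280.00 / 2.399 = 117

λ ≈ 117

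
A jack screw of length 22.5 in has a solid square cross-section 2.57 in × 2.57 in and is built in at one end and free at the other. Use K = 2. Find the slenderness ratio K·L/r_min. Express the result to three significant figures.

λ ≈ 60.7

I = a⁴/12 = 2.57⁴/12 = 3.635 in⁴
A = 6.605 in²;  r_min = √(I/A) = √(3.635/6.605) = 0.7419 in
L_e = K·L = 2 × 22.5 = 45.00 in
λ = L_e / r_min = 45.000 / 0.7419 = 60.7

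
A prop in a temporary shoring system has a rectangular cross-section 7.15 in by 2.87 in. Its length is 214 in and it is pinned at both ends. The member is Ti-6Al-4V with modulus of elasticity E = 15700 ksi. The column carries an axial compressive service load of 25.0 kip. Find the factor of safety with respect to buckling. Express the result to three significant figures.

n ≈ 1.91

Buckling occurs about the weak axis: I_min = h·b³/12 with b = 2.87 in (the shorter side).
I_min = 7.15×2.87³/12 = 14.09 in⁴
Effective length L_e = K·L = 1 × 214 = 214.0 in
P_cr = π²EI / L_e² = π² × 15700×10³ × 14.09 / 214.0² = 4.766×10^4 lb
Factor of safety n = P_cr / P = 47.659 / 25.0 = 1.91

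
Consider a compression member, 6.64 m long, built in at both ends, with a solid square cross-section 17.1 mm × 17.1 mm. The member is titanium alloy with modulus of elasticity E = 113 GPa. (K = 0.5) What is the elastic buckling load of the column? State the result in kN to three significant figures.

I = a⁴/12 = 17.1⁴/12 = 7.125×10^3 mm⁴
I = 7.125×10^3 mm⁴ = 7.125×10^-9 m⁴
Effective length L_e = K·L = 0.5 × 6.64 = 3.320 m
P_cr = π²EI / L_e² = π² × 113×10⁹ × 7.125×10^-9 / 3.320² = 721.0 N

P_cr ≈ 0.721 kN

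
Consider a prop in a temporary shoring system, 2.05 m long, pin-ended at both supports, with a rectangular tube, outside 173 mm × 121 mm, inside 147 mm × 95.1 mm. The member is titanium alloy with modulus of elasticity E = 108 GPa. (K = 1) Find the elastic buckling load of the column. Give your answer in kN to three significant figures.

Weak-axis I_min = (h_o·b_o³ − h_i·b_i³)/12 with b_o = 121, b_i = 95.10 mm (shorter outer/inner sides).
I_min = (173×121³ − 147.0×95.10³)/12 = 1.500×10^7 mm⁴
I = 1.500×10^7 mm⁴ = 1.500×10^-5 m⁴
Effective length L_e = K·L = 1 × 2.05 = 2.050 m
P_cr = π²EI / L_e² = π² × 108×10⁹ × 1.500×10^-5 / 2.050² = 3.806×10^6 N

P_cr ≈ 3810 kN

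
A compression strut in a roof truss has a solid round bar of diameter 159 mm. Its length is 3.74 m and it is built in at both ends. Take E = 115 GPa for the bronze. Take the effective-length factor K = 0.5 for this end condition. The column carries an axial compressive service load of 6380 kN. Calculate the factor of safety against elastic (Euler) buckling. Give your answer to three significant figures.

n ≈ 1.60

I = πd⁴/64 = π×159⁴/64 = 3.137×10^7 mm⁴
I = 3.137×10^7 mm⁴ = 3.137×10^-5 m⁴
Effective length L_e = K·L = 0.5 × 3.74 = 1.870 m
P_cr = π²EI / L_e² = π² × 115×10⁹ × 3.137×10^-5 / 1.870² = 1.018×10^7 N
Factor of safety n = P_cr / P = 10183 / 6380 = 1.60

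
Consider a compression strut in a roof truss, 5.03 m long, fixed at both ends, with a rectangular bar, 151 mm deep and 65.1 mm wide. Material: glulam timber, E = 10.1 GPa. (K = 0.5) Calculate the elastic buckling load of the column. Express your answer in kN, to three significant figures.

P_cr ≈ 54.7 kN

Buckling occurs about the weak axis: I_min = h·b³/12 with b = 65.1 mm (the shorter side).
I_min = 151×65.1³/12 = 3.472×10^6 mm⁴
I = 3.472×10^6 mm⁴ = 3.472×10^-6 m⁴
Effective length L_e = K·L = 0.5 × 5.03 = 2.515 m
P_cr = π²EI / L_e² = π² × 10.1×10⁹ × 3.472×10^-6 / 2.515² = 5.471×10^4 N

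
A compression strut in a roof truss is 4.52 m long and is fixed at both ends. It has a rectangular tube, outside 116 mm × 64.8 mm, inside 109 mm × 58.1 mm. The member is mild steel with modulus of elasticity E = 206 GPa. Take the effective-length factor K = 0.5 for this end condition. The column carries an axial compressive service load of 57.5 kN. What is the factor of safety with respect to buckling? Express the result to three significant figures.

n ≈ 5.88

Weak-axis I_min = (h_o·b_o³ − h_i·b_i³)/12 with b_o = 64.8, b_i = 58.10 mm (shorter outer/inner sides).
I_min = (116×64.8³ − 109.0×58.10³)/12 = 8.488×10^5 mm⁴
I = 8.488×10^5 mm⁴ = 8.488×10^-7 m⁴
Effective length L_e = K·L = 0.5 × 4.52 = 2.260 m
P_cr = π²EI / L_e² = π² × 206×10⁹ × 8.488×10^-7 / 2.260² = 3.379×10^5 N
Factor of safety n = P_cr / P = 337.89 / 57.5 = 5.88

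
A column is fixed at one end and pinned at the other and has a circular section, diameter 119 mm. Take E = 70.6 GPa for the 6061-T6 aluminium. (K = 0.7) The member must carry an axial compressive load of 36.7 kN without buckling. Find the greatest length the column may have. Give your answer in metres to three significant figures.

L_max ≈ 19.5 m

I = πd⁴/64 = π×119⁴/64 = 9.844×10^6 mm⁴
I = 9.844×10^-6 m⁴
At the buckling limit P_cr = P = 3.670×10^4 N
From P_cr = π²EI/(K·L)²:  L = (1/K)·√(π²EI/P_cr) = (1/0.7)·√(π²×7.06×10^10×9.844×10^-6/3.670×10^4)
L = 19.5 m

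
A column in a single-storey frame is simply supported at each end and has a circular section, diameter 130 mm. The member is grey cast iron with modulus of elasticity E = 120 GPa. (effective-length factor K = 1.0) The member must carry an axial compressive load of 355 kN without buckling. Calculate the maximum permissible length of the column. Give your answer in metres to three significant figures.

L_max ≈ 6.84 m

I = πd⁴/64 = π×130⁴/64 = 1.402×10^7 mm⁴
I = 1.402×10^-5 m⁴
At the buckling limit P_cr = P = 3.550×10^5 N
From P_cr = π²EI/(K·L)²:  L = (1/K)·√(π²EI/P_cr) = (1/1)·√(π²×1.20×10^11×1.402×10^-5/3.550×10^5)
L = 6.84 m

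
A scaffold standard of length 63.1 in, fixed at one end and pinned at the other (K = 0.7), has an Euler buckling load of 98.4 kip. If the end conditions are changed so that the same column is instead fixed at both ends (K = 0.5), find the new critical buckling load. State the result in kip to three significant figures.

P_cr ∝ 1/K², so P_cr,new = P_cr,old × (K_old/K_new)² = 98.4 × (0.7/0.5)²
= 98.4 × 1.960 = 193 kip

P_cr ≈ 193 kip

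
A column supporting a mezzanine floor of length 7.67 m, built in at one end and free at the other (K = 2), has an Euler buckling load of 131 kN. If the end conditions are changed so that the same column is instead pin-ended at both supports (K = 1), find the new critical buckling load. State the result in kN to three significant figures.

P_cr ≈ 524 kN

P_cr ∝ 1/K², so P_cr,new = P_cr,old × (K_old/K_new)² = 131 × (2/1)²
= 131 × 4.000 = 524 kN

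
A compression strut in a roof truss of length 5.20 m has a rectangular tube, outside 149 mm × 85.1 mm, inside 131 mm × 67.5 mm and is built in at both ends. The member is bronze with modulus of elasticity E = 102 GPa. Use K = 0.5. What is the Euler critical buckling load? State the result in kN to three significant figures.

P_cr ≈ 640 kN

Weak-axis I_min = (h_o·b_o³ − h_i·b_i³)/12 with b_o = 85.1, b_i = 67.50 mm (shorter outer/inner sides).
I_min = (149×85.1³ − 131.0×67.50³)/12 = 4.295×10^6 mm⁴
I = 4.295×10^6 mm⁴ = 4.295×10^-6 m⁴
Effective length L_e = K·L = 0.5 × 5.20 = 2.600 m
P_cr = π²EI / L_e² = π² × 102×10⁹ × 4.295×10^-6 / 2.600² = 6.396×10^5 N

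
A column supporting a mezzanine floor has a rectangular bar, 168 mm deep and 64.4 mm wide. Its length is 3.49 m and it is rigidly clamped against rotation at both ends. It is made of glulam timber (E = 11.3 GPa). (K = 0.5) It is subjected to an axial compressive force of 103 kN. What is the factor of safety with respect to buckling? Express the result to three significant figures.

n ≈ 1.33

Buckling occurs about the weak axis: I_min = h·b³/12 with b = 64.4 mm (the shorter side).
I_min = 168×64.4³/12 = 3.739×10^6 mm⁴
I = 3.739×10^6 mm⁴ = 3.739×10^-6 m⁴
Effective length L_e = K·L = 0.5 × 3.49 = 1.745 m
P_cr = π²EI / L_e² = π² × 11.3×10⁹ × 3.739×10^-6 / 1.745² = 1.370×10^5 N
Factor of safety n = P_cr / P = 136.95 / 103 = 1.33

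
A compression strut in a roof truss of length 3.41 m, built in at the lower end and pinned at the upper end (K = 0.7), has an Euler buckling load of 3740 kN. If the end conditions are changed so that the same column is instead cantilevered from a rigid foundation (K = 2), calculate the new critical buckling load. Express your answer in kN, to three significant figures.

P_cr ∝ 1/K², so P_cr,new = P_cr,old × (K_old/K_new)² = 3740 × (0.7/2)²
= 3740 × 0.1225 = 458 kN

P_cr ≈ 458 kN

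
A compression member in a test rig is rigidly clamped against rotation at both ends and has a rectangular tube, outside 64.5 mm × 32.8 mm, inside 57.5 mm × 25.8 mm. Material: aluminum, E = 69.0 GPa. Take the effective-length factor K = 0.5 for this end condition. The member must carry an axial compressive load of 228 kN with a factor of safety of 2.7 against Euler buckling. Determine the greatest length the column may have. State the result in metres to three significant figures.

L_max ≈ 0.689 m

Weak-axis I_min = (h_o·b_o³ − h_i·b_i³)/12 with b_o = 32.8, b_i = 25.80 mm (shorter outer/inner sides).
I_min = (64.5×32.8³ − 57.50×25.80³)/12 = 1.074×10^5 mm⁴
I = 1.074×10^-7 m⁴
Required critical load P_cr = n·P = 2.7 × 228 = 615.6 kN = 6.156×10^5 N
From P_cr = π²EI/(K·L)²:  L = (1/K)·√(π²EI/P_cr) = (1/0.5)·√(π²×6.90×10^10×1.074×10^-7/6.156×10^5)
L = 0.689 m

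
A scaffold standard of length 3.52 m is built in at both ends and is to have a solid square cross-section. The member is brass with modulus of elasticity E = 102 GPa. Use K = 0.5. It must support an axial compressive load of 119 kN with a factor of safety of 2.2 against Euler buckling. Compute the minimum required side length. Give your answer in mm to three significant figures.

a ≈ 55.8 mm

Required P_cr = n·P = 2.2 × 119 = 261.8 kN
L_e = K·L = 0.5 × 3.52 = 1.760 m
Required I = P_cr·L_e²/(π²E) = 2.618×10^5 × 1.760² / (π² × 1.02×10^11) = 8.056×10^-7 m⁴
I_req = 8.056×10^5 mm⁴
Solid square: I = a⁴/12  ⇒  a = (12I)^(1/4) = (12×8.056×10^5)^(1/4) = 55.8 mm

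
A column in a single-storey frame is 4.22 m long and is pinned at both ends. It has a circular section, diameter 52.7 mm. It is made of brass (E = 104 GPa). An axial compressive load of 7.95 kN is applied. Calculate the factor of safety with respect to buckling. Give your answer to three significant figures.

n ≈ 2.75

I = πd⁴/64 = π×52.7⁴/64 = 3.786×10^5 mm⁴
I = 3.786×10^5 mm⁴ = 3.786×10^-7 m⁴
Effective length L_e = K·L = 1 × 4.22 = 4.220 m
P_cr = π²EI / L_e² = π² × 104×10⁹ × 3.786×10^-7 / 4.220² = 2.182×10^4 N
Factor of safety n = P_cr / P = 21.823 / 7.95 = 2.75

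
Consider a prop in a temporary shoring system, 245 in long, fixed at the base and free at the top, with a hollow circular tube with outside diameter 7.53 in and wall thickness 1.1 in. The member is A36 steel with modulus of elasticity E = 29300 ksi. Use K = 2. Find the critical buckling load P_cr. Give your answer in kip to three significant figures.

Inner diameter d_i = 7.53 − 2×1.1 = 5.330 in
I = π(d_o⁴ − d_i⁴)/64 = π(7.53⁴ − 5.330⁴)/64 = 118.2 in⁴
Effective length L_e = K·L = 2 × 245 = 490.0 in
P_cr = π²EI / L_e² = π² × 29300×10³ × 118.2 / 490.0² = 1.424×10^5 lb

P_cr ≈ 142 kip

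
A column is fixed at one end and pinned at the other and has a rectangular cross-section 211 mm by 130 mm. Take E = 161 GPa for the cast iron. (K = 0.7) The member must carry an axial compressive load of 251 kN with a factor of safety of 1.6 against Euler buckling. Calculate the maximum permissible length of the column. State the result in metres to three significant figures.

L_max ≈ 17.7 m

Buckling occurs about the weak axis: I_min = h·b³/12 with b = 130 mm (the shorter side).
I_min = 211×130³/12 = 3.863×10^7 mm⁴
I = 3.863×10^-5 m⁴
Required critical load P_cr = n·P = 1.6 × 251 = 401.6 kN = 4.016×10^5 N
From P_cr = π²EI/(K·L)²:  L = (1/K)·√(π²EI/P_cr) = (1/0.7)·√(π²×1.61×10^11×3.863×10^-5/4.016×10^5)
L = 17.7 m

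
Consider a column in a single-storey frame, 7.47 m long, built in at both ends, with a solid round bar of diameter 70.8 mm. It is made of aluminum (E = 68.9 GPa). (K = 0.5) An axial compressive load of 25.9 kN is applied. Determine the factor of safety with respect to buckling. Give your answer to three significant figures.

I = πd⁴/64 = π×70.8⁴/64 = 1.233×10^6 mm⁴
I = 1.233×10^6 mm⁴ = 1.233×10^-6 m⁴
Effective length L_e = K·L = 0.5 × 7.47 = 3.735 m
P_cr = π²EI / L_e² = π² × 68.9×10⁹ × 1.233×10^-6 / 3.735² = 6.012×10^4 N
Factor of safety n = P_cr / P = 60.123 / 25.9 = 2.32

n ≈ 2.32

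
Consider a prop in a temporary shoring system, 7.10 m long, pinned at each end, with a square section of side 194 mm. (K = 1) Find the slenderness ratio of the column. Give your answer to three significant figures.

λ ≈ 127

For a square r = a/√12 = 194/√12 = 56.00 mm
L_e = K·L = 1 × 7.10 m = 7.100 m = 7100.0 mm
λ = L_e / r_min = 7100.0 / 56.00 = 127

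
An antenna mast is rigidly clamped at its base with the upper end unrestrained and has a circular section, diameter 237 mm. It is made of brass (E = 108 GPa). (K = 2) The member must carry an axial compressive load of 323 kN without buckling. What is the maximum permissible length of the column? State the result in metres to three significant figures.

L_max ≈ 11.3 m

I = πd⁴/64 = π×237⁴/64 = 1.549×10^8 mm⁴
I = 1.549×10^-4 m⁴
At the buckling limit P_cr = P = 3.230×10^5 N
From P_cr = π²EI/(K·L)²:  L = (1/K)·√(π²EI/P_cr) = (1/2)·√(π²×1.08×10^11×1.549×10^-4/3.230×10^5)
L = 11.3 m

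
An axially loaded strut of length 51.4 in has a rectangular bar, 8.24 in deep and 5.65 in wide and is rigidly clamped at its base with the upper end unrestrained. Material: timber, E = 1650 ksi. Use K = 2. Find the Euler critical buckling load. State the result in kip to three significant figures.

P_cr ≈ 191 kip

Buckling occurs about the weak axis: I_min = h·b³/12 with b = 5.65 in (the shorter side).
I_min = 8.24×5.65³/12 = 123.8 in⁴
Effective length L_e = K·L = 2 × 51.4 = 102.8 in
P_cr = π²EI / L_e² = π² × 1650×10³ × 123.8 / 102.8² = 1.908×10^5 lb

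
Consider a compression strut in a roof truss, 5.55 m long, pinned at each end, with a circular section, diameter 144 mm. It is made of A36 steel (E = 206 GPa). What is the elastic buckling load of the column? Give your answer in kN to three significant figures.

P_cr ≈ 1390 kN

I = πd⁴/64 = π×144⁴/64 = 2.111×10^7 mm⁴
I = 2.111×10^7 mm⁴ = 2.111×10^-5 m⁴
Effective length L_e = K·L = 1 × 5.55 = 5.550 m
P_cr = π²EI / L_e² = π² × 206×10⁹ × 2.111×10^-5 / 5.550² = 1.393×10^6 N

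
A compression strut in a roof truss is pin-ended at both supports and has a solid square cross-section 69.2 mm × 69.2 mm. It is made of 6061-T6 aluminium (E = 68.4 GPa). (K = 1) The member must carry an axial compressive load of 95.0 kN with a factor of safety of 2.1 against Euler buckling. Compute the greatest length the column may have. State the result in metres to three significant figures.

L_max ≈ 2.54 m

I = a⁴/12 = 69.2⁴/12 = 1.911×10^6 mm⁴
I = 1.911×10^-6 m⁴
Required critical load P_cr = n·P = 2.1 × 95.0 = 199.5 kN = 1.995×10^5 N
From P_cr = π²EI/(K·L)²:  L = (1/K)·√(π²EI/P_cr) = (1/1)·√(π²×6.84×10^10×1.911×10^-6/1.995×10^5)
L = 2.54 m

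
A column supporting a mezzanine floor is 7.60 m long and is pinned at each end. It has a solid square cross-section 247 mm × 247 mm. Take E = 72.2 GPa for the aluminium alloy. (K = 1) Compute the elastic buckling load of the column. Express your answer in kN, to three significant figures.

I = a⁴/12 = 247⁴/12 = 3.102×10^8 mm⁴
I = 3.102×10^8 mm⁴ = 3.102×10^-4 m⁴
Effective length L_e = K·L = 1 × 7.60 = 7.600 m
P_cr = π²EI / L_e² = π² × 72.2×10⁹ × 3.102×10^-4 / 7.600² = 3.827×10^6 N

P_cr ≈ 3830 kN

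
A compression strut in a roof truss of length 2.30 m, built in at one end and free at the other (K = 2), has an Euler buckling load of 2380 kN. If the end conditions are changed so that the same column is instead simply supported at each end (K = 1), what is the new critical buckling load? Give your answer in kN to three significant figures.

P_cr ∝ 1/K², so P_cr,new = P_cr,old × (K_old/K_new)² = 2380 × (2/1)²
= 2380 × 4.000 = 9520 kN

P_cr ≈ 9520 kN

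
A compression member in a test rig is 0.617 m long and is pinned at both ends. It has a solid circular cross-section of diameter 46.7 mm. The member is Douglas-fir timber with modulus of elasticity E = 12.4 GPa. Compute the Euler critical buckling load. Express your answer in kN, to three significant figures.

P_cr ≈ 75.1 kN

I = πd⁴/64 = π×46.7⁴/64 = 2.335×10^5 mm⁴
I = 2.335×10^5 mm⁴ = 2.335×10^-7 m⁴
Effective length L_e = K·L = 1 × 0.617 = 0.6170 m
P_cr = π²EI / L_e² = π² × 12.4×10⁹ × 2.335×10^-7 / 0.6170² = 7.506×10^4 N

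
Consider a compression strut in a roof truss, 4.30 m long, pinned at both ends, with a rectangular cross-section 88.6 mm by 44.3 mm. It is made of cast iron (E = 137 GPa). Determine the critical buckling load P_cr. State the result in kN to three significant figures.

P_cr ≈ 46.9 kN

Buckling occurs about the weak axis: I_min = h·b³/12 with b = 44.3 mm (the shorter side).
I_min = 88.6×44.3³/12 = 6.419×10^5 mm⁴
I = 6.419×10^5 mm⁴ = 6.419×10^-7 m⁴
Effective length L_e = K·L = 1 × 4.30 = 4.300 m
P_cr = π²EI / L_e² = π² × 137×10⁹ × 6.419×10^-7 / 4.300² = 4.694×10^4 N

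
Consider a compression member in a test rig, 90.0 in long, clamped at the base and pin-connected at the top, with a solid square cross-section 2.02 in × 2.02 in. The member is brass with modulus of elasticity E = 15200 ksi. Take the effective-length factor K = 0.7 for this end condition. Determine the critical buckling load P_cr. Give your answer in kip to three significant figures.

I = a⁴/12 = 2.02⁴/12 = 1.387 in⁴
Effective length L_e = K·L = 0.7 × 90.0 = 63.00 in
P_cr = π²EI / L_e² = π² × 15200×10³ × 1.387 / 63.00² = 5.244×10^4 lb

P_cr ≈ 52.4 kip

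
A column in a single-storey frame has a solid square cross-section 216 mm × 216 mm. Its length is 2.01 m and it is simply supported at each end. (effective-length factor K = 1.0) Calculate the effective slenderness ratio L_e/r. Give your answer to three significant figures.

λ ≈ 32.2

I = a⁴/12 = 216⁴/12 = 1.814×10^8 mm⁴
A = 4.666×10^4 mm²;  r_min = √(I/A) = √(1.814×10^8/4.666×10^4) = 62.35 mm
L_e = K·L = 1 × 2.01 m = 2.010 m = 2010.0 mm
λ = L_e / r_min = 2010.0 / 62.35 = 32.2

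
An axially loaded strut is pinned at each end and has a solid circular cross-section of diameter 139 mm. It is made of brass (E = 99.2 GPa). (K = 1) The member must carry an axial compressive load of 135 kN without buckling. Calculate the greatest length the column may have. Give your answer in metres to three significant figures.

L_max ≈ 11.5 m

I = πd⁴/64 = π×139⁴/64 = 1.832×10^7 mm⁴
I = 1.832×10^-5 m⁴
At the buckling limit P_cr = P = 1.350×10^5 N
From P_cr = π²EI/(K·L)²:  L = (1/K)·√(π²EI/P_cr) = (1/1)·√(π²×9.92×10^10×1.832×10^-5/1.350×10^5)
L = 11.5 m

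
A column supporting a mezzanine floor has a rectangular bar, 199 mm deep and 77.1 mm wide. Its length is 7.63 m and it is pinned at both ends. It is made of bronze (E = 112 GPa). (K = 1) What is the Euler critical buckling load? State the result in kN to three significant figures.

P_cr ≈ 144 kN

Buckling occurs about the weak axis: I_min = h·b³/12 with b = 77.1 mm (the shorter side).
I_min = 199×77.1³/12 = 7.600×10^6 mm⁴
I = 7.600×10^6 mm⁴ = 7.600×10^-6 m⁴
Effective length L_e = K·L = 1 × 7.63 = 7.630 m
P_cr = π²EI / L_e² = π² × 112×10⁹ × 7.600×10^-6 / 7.630² = 1.443×10^5 N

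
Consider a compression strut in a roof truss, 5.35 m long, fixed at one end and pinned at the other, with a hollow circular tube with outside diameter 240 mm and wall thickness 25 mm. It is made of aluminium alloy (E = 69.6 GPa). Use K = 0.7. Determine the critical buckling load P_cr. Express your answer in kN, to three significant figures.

Inner diameter d_i = 240 − 2×25 = 190.0 mm
I = π(d_o⁴ − d_i⁴)/64 = π(240⁴ − 190.0⁴)/64 = 9.889×10^7 mm⁴
I = 9.889×10^7 mm⁴ = 9.889×10^-5 m⁴
Effective length L_e = K·L = 0.7 × 5.35 = 3.745 m
P_cr = π²EI / L_e² = π² × 69.6×10⁹ × 9.889×10^-5 / 3.745² = 4.843×10^6 N

P_cr ≈ 4840 kN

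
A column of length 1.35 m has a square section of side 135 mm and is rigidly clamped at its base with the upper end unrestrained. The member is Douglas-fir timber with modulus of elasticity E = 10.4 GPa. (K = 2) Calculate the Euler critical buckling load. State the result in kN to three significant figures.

P_cr ≈ 390 kN

I = a⁴/12 = 135⁴/12 = 2.768×10^7 mm⁴
I = 2.768×10^7 mm⁴ = 2.768×10^-5 m⁴
Effective length L_e = K·L = 2 × 1.35 = 2.700 m
P_cr = π²EI / L_e² = π² × 10.4×10⁹ × 2.768×10^-5 / 2.700² = 3.897×10^5 N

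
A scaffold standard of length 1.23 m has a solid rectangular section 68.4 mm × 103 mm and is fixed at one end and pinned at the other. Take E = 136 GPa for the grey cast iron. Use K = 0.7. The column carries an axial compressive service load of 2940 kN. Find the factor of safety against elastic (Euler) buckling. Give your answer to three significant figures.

Buckling occurs about the weak axis: I_min = h·b³/12 with b = 68.4 mm (the shorter side).
I_min = 103×68.4³/12 = 2.747×10^6 mm⁴
I = 2.747×10^6 mm⁴ = 2.747×10^-6 m⁴
Effective length L_e = K·L = 0.7 × 1.23 = 0.8610 m
P_cr = π²EI / L_e² = π² × 136×10⁹ × 2.747×10^-6 / 0.8610² = 4.973×10^6 N
Factor of safety n = P_cr / P = 4973.4 / 2940 = 1.69

n ≈ 1.69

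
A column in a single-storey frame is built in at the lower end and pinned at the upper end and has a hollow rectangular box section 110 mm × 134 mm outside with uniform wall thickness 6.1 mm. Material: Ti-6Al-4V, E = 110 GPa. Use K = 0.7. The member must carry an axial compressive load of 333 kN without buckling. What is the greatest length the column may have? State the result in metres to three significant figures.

Inner dimensions: h_i = 134 − 2×6.1 = 121.8 mm, b_i = 110 − 2×6.1 = 97.80 mm
Weak-axis I_min = (h_o·b_o³ − h_i·b_i³)/12 with b_o = 110, b_i = 97.80 mm (shorter outer/inner sides).
I_min = (134×110³ − 121.8×97.80³)/12 = 5.368×10^6 mm⁴
I = 5.368×10^-6 m⁴
At the buckling limit P_cr = P = 3.330×10^5 N
From P_cr = π²EI/(K·L)²:  L = (1/K)·√(π²EI/P_cr) = (1/0.7)·√(π²×1.10×10^11×5.368×10^-6/3.330×10^5)
L = 5.98 m

L_max ≈ 5.98 m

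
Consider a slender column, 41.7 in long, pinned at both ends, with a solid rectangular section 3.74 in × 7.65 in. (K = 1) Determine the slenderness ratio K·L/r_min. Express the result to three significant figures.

λ ≈ 38.6

For a rectangle r_min = b/√12 = 3.74/√12 = 1.080 in
L_e = K·L = 1 × 41.7 = 41.70 in
λ = L_e / r_min = 41.700 / 1.080 = 38.6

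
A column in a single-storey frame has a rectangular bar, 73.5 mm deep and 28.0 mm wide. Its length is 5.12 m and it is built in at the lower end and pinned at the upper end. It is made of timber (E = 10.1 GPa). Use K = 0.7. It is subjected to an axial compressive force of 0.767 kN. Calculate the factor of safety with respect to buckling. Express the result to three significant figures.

n ≈ 1.36

Buckling occurs about the weak axis: I_min = h·b³/12 with b = 28.0 mm (the shorter side).
I_min = 73.5×28.0³/12 = 1.345×10^5 mm⁴
I = 1.345×10^5 mm⁴ = 1.345×10^-7 m⁴
Effective length L_e = K·L = 0.7 × 5.12 = 3.584 m
P_cr = π²EI / L_e² = π² × 10.1×10⁹ × 1.345×10^-7 / 3.584² = 1.043×10^3 N
Factor of safety n = P_cr / P = 1.0434 / 0.767 = 1.36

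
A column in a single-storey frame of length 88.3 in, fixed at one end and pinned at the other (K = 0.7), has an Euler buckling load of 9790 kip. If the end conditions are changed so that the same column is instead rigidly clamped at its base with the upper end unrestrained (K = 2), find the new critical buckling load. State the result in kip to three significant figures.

P_cr ≈ 1200 kip

P_cr ∝ 1/K², so P_cr,new = P_cr,old × (K_old/K_new)² = 9790 × (0.7/2)²
= 9790 × 0.1225 = 1200 kip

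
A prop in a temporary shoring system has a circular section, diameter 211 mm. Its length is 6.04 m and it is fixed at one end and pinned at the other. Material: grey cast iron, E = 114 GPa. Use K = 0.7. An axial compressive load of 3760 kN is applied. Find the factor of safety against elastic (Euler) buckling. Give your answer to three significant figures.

n ≈ 1.63

I = πd⁴/64 = π×211⁴/64 = 9.730×10^7 mm⁴
I = 9.730×10^7 mm⁴ = 9.730×10^-5 m⁴
Effective length L_e = K·L = 0.7 × 6.04 = 4.228 m
P_cr = π²EI / L_e² = π² × 114×10⁹ × 9.730×10^-5 / 4.228² = 6.124×10^6 N
Factor of safety n = P_cr / P = 6124.0 / 3760 = 1.63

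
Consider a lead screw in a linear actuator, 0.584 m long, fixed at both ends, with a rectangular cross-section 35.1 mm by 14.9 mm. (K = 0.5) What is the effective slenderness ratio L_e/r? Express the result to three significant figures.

For a rectangle r_min = b/√12 = 14.9/√12 = 4.301 mm
L_e = K·L = 0.5 × 0.584 m = 0.2920 m = 292.00 mm
λ = L_e / r_min = 292.00 / 4.301 = 67.9

λ ≈ 67.9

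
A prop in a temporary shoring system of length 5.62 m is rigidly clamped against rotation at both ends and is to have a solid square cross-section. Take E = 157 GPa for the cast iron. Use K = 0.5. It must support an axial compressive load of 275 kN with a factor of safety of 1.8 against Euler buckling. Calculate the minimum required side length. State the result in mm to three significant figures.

Required P_cr = n·P = 1.8 × 275 = 495.0 kN
L_e = K·L = 0.5 × 5.62 = 2.810 m
Required I = P_cr·L_e²/(π²E) = 4.950×10^5 × 2.810² / (π² × 1.57×10^11) = 2.522×10^-6 m⁴
I_req = 2.522×10^6 mm⁴
Solid square: I = a⁴/12  ⇒  a = (12I)^(1/4) = (12×2.522×10^6)^(1/4) = 74.2 mm

a ≈ 74.2 mm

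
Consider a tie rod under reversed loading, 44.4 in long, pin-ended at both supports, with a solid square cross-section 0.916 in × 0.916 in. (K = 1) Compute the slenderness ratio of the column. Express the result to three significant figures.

λ ≈ 168

For a square r = a/√12 = 0.916/√12 = 0.2644 in
L_e = K·L = 1 × 44.4 = 44.40 in
λ = L_e / r_min = 44.400 / 0.2644 = 168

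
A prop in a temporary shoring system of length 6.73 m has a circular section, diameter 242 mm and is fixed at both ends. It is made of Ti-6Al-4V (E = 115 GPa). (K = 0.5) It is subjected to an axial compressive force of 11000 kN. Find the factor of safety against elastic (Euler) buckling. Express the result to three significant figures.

n ≈ 1.53

I = πd⁴/64 = π×242⁴/64 = 1.684×10^8 mm⁴
I = 1.684×10^8 mm⁴ = 1.684×10^-4 m⁴
Effective length L_e = K·L = 0.5 × 6.73 = 3.365 m
P_cr = π²EI / L_e² = π² × 115×10⁹ × 1.684×10^-4 / 3.365² = 1.688×10^7 N
Factor of safety n = P_cr / P = 16876 / 11000 = 1.53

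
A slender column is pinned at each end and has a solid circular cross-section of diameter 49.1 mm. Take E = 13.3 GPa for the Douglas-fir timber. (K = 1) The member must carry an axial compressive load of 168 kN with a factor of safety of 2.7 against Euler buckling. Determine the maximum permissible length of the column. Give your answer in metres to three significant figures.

L_max ≈ 0.287 m

I = πd⁴/64 = π×49.1⁴/64 = 2.853×10^5 mm⁴
I = 2.853×10^-7 m⁴
Required critical load P_cr = n·P = 2.7 × 168 = 453.6 kN = 4.536×10^5 N
From P_cr = π²EI/(K·L)²:  L = (1/K)·√(π²EI/P_cr) = (1/1)·√(π²×1.33×10^10×2.853×10^-7/4.536×10^5)
L = 0.287 m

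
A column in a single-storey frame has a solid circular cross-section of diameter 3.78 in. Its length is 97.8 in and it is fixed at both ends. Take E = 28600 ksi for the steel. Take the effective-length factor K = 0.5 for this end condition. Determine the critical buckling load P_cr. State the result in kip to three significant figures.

P_cr ≈ 1180 kip

I = πd⁴/64 = π×3.78⁴/64 = 10.02 in⁴
Effective length L_e = K·L = 0.5 × 97.8 = 48.90 in
P_cr = π²EI / L_e² = π² × 28600×10³ × 10.02 / 48.90² = 1.183×10^6 lb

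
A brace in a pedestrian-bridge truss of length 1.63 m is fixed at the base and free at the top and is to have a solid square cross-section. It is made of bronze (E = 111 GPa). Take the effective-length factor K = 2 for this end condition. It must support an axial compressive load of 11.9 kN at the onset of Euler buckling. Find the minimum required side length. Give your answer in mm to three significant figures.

a ≈ 34.3 mm

L_e = K·L = 2 × 1.63 = 3.260 m
Required I = P_cr·L_e²/(π²E) = 1.190×10^4 × 3.260² / (π² × 1.11×10^11) = 1.154×10^-7 m⁴
I_req = 1.154×10^5 mm⁴
Solid square: I = a⁴/12  ⇒  a = (12I)^(1/4) = (12×1.154×10^5)^(1/4) = 34.3 mm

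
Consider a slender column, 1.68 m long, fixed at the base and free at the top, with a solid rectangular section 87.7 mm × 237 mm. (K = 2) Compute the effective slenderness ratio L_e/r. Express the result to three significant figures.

λ ≈ 133

For a rectangle r_min = b/√12 = 87.7/√12 = 25.32 mm
L_e = K·L = 2 × 1.68 m = 3.360 m = 3360.0 mm
λ = L_e / r_min = 3360.0 / 25.32 = 133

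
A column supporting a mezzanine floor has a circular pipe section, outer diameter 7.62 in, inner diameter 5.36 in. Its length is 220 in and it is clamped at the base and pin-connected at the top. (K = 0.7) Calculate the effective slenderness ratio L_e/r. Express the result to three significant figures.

λ ≈ 66.1

d_o = 7.62 in, d_i = 5.36 in
I = π(d_o⁴ − d_i⁴)/64 = π(7.62⁴ − 5.360⁴)/64 = 125.0 in⁴
A = 23.04 in²;  r_min = √(I/A) = √(125.0/23.04) = 2.329 in
L_e = K·L = 0.7 × 220 = 154.0 in
λ = L_e / r_min = 154.00 / 2.329 = 66.1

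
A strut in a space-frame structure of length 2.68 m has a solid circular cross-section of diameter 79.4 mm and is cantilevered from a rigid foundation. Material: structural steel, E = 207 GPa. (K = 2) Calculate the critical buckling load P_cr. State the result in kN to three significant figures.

I = πd⁴/64 = π×79.4⁴/64 = 1.951×10^6 mm⁴
I = 1.951×10^6 mm⁴ = 1.951×10^-6 m⁴
Effective length L_e = K·L = 2 × 2.68 = 5.360 m
P_cr = π²EI / L_e² = π² × 207×10⁹ × 1.951×10^-6 / 5.360² = 1.387×10^5 N

P_cr ≈ 139 kN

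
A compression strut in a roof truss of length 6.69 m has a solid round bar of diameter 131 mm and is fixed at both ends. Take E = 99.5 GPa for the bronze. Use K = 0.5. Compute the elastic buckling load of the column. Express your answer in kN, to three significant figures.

I = πd⁴/64 = π×131⁴/64 = 1.446×10^7 mm⁴
I = 1.446×10^7 mm⁴ = 1.446×10^-5 m⁴
Effective length L_e = K·L = 0.5 × 6.69 = 3.345 m
P_cr = π²EI / L_e² = π² × 99.5×10⁹ × 1.446×10^-5 / 3.345² = 1.269×10^6 N

P_cr ≈ 1270 kN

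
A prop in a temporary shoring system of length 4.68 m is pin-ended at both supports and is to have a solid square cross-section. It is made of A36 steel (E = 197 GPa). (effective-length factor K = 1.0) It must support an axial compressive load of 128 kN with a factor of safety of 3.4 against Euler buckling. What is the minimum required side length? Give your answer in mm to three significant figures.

Required P_cr = n·P = 3.4 × 128 = 435.2 kN
L_e = K·L = 1 × 4.68 = 4.680 m
Required I = P_cr·L_e²/(π²E) = 4.352×10^5 × 4.680² / (π² × 1.97×10^11) = 4.902×10^-6 m⁴
I_req = 4.902×10^6 mm⁴
Solid square: I = a⁴/12  ⇒  a = (12I)^(1/4) = (12×4.902×10^6)^(1/4) = 87.6 mm

a ≈ 87.6 mm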